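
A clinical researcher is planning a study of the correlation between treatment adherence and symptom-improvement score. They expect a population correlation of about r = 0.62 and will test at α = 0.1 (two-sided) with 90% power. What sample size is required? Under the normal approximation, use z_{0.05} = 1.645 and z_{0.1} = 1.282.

n = 20

Fisher's z: C = ½·ln((1+r)/(1−r)) = ½·ln(4.2632) = 0.7250.
n = ((z_{α/2} + z_β)/C)² + 3.
(1.645 + 1.282) / 0.7250 = 2.927 / 0.7250 = 4.037.
n = 4.037² + 3 = 16.30 + 3 = 19.3.
Round up.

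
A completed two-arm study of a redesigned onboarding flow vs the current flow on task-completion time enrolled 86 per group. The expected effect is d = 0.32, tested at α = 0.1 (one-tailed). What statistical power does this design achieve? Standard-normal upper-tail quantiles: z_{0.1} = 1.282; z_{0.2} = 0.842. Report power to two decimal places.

power ≈ 0.79

For two equal groups, power = Φ(d·√(n/2) − z_{α}).
d·√(n/2) = 0.32 × √(86/2) = 0.32 × 6.557 = 2.098.
z_β = 2.098 − 1.282 = 0.816.
Power = Φ(0.816) = 0.793.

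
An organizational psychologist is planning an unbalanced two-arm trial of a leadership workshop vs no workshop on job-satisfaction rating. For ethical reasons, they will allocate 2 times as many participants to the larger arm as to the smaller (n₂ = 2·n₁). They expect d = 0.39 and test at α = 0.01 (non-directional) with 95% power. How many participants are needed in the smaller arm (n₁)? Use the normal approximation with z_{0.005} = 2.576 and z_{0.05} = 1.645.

With allocation ratio k = n₂/n₁ = 2, Var(x̄₁−x̄₂) = σ²(1/n₁ + 1/(k·n₁)) = σ²·(k+1)/(k·n₁).
So n₁ = (1 + 1/k)·((z_{α/2} + z_β)/d)² = 1.500 × (4.221/0.39)².
n₁ = 1.500 × 117.14 = 175.7.
Round up: n₁ = 176, giving n₂ = 2 × 176 = 352.

n₁ = 176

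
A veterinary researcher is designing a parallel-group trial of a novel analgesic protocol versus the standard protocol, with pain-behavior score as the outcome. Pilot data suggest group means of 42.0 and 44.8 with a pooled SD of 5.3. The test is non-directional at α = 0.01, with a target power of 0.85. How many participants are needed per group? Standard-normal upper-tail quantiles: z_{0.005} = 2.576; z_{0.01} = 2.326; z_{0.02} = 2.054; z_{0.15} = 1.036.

n = 94 per group

Cohen's d = |M₁ − M₂| / SD_pooled = |42.0 − 44.8| / 5.3 = 2.8 / 5.3 = 0.528.
For two independent groups with equal n: n = 2·((z_{α/2} + z_β) / d)².
z_{α/2} + z_β = 2.576 + 1.036 = 3.612.
n = 2 × (3.612 / 0.528)² = 2 × 6.841² = 2 × 46.80 = 93.6.
Round up to the next whole participant.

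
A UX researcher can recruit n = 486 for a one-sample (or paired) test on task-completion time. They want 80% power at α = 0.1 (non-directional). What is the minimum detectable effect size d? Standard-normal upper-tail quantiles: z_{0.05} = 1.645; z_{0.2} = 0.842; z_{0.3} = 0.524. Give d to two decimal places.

d_min ≈ 0.11

For a single sample (or paired design) of n = 486: d_min = (z_{α/2} + z_β)/√n.
z-sum = 1.645 + 0.842 = 2.487.
d_min = 2.487 / √486 = 2.487 / 22.045 = 0.113.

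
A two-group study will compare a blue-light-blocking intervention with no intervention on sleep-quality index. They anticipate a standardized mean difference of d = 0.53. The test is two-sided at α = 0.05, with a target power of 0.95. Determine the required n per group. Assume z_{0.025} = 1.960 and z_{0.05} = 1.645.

n = 93 per group

For two independent groups with equal n: n = 2·((z_{α/2} + z_β) / d)².
z_{α/2} + z_β = 1.960 + 1.645 = 3.605.
n = 2 × (3.605 / 0.53)² = 2 × 6.802² = 2 × 46.27 = 92.5.
Round up to the next whole participant.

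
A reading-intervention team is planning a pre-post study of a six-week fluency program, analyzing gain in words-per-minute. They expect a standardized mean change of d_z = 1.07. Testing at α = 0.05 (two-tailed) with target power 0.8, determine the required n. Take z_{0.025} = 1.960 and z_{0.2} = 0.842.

For a paired (one-sample on differences) test: n = ((z_{α/2} + z_β) / d)².
z_{α/2} + z_β = 1.960 + 0.842 = 2.802.
n = (2.802 / 1.07)² = 2.619² = 6.86.
Round up.

n = 7 pairs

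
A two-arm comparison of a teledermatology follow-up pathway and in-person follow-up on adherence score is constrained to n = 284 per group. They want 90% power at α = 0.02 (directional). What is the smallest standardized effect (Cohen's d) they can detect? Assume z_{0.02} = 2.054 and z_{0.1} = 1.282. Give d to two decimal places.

For two independent groups of n = 284 each: d_min = (z_{α} + z_β)·√(2/n).
z-sum = 2.054 + 1.282 = 3.336.
d_min = 3.336 × √(2/284) = 3.336 × 0.0839 = 0.280.

d_min ≈ 0.28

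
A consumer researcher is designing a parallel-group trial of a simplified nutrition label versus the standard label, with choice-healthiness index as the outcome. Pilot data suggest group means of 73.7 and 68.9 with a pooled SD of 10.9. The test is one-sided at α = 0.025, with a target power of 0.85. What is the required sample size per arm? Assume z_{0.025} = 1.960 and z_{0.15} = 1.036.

Cohen's d = |M₁ − M₂| / SD_pooled = |73.7 − 68.9| / 10.9 = 4.8 / 10.9 = 0.440.
For two independent groups with equal n: n = 2·((z_{α} + z_β) / d)².
z_{α} + z_β = 1.960 + 1.036 = 2.996.
n = 2 × (2.996 / 0.440)² = 2 × 6.809² = 2 × 46.36 = 92.7.
Round up to the next whole participant.

n = 93 per group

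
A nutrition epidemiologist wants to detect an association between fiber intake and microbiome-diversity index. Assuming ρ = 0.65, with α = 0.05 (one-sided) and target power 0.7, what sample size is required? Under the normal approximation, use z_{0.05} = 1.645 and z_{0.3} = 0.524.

Fisher's z: C = ½·ln((1+r)/(1−r)) = ½·ln(4.7143) = 0.7753.
n = ((z_{α} + z_β)/C)² + 3.
(1.645 + 0.524) / 0.7753 = 2.169 / 0.7753 = 2.798.
n = 2.798² + 3 = 7.83 + 3 = 10.8.
Round up.

n = 11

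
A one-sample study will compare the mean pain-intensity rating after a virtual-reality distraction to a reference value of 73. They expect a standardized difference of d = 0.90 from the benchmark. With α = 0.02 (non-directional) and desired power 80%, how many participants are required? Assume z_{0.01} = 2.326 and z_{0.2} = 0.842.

For a one-sample test: n = ((z_{α/2} + z_β) / d)².
z_{α/2} + z_β = 2.326 + 0.842 = 3.168.
n = (3.168 / 0.90)² = 3.520² = 12.39.
Round up.

n = 13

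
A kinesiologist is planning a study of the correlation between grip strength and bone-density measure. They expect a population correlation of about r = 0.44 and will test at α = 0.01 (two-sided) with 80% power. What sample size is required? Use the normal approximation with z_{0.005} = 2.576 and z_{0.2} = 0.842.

n = 56

Fisher's z: C = ½·ln((1+r)/(1−r)) = ½·ln(2.5714) = 0.4722.
n = ((z_{α/2} + z_β)/C)² + 3.
(2.576 + 0.842) / 0.4722 = 3.418 / 0.4722 = 7.238.
n = 7.238² + 3 = 52.40 + 3 = 55.4.
Round up.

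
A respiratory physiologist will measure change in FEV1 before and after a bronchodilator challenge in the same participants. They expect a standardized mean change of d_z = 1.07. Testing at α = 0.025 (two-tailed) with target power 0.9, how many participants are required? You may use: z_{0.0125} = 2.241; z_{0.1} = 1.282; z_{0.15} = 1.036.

For a paired (one-sample on differences) test: n = ((z_{α/2} + z_β) / d)².
z_{α/2} + z_β = 2.241 + 1.282 = 3.523.
n = (3.523 / 1.07)² = 3.293² = 10.84.
Round up.

n = 11 pairs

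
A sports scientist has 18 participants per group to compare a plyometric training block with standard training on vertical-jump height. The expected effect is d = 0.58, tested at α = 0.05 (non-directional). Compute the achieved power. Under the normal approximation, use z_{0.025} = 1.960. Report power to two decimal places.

For two equal groups, power = Φ(d·√(n/2) − z_{α/2}).
d·√(n/2) = 0.58 × √(18/2) = 0.58 × 3.000 = 1.740.
z_β = 1.740 − 1.960 = -0.220.
Power = Φ(-0.220) = 0.413.

power ≈ 0.41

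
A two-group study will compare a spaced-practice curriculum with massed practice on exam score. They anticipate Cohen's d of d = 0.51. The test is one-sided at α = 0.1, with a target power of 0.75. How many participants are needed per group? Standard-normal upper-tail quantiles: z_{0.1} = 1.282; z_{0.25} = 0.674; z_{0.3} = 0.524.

n = 30 per group

For two independent groups with equal n: n = 2·((z_{α} + z_β) / d)².
z_{α} + z_β = 1.282 + 0.674 = 1.956.
n = 2 × (1.956 / 0.51)² = 2 × 3.835² = 2 × 14.71 = 29.4.
Round up to the next whole participant.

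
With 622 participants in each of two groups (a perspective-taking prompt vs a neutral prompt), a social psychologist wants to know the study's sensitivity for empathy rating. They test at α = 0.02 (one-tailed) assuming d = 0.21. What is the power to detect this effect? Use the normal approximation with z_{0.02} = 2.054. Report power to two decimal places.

power ≈ 0.95

For two equal groups, power = Φ(d·√(n/2) − z_{α}).
d·√(n/2) = 0.21 × √(622/2) = 0.21 × 17.635 = 3.703.
z_β = 3.703 − 2.054 = 1.649.
Power = Φ(1.649) = 0.950.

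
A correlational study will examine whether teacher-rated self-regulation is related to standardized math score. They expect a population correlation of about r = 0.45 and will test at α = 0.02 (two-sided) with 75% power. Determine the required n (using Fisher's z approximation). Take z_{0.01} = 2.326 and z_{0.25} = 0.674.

Fisher's z: C = ½·ln((1+r)/(1−r)) = ½·ln(2.6364) = 0.4847.
n = ((z_{α/2} + z_β)/C)² + 3.
(2.326 + 0.674) / 0.4847 = 3.000 / 0.4847 = 6.189.
n = 6.189² + 3 = 38.31 + 3 = 41.3.
Round up.

n = 42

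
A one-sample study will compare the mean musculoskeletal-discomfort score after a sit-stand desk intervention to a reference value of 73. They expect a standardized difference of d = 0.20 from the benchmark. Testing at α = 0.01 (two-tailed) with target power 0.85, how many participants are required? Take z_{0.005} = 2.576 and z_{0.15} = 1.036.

n = 327

For a one-sample test: n = ((z_{α/2} + z_β) / d)².
z_{α/2} + z_β = 2.576 + 1.036 = 3.612.
n = (3.612 / 0.20)² = 18.060² = 326.16.
Round up.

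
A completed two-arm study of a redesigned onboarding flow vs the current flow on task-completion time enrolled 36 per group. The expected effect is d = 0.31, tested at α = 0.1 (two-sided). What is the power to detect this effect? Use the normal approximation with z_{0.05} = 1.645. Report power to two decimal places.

For two equal groups, power = Φ(d·√(n/2) − z_{α/2}).
d·√(n/2) = 0.31 × √(36/2) = 0.31 × 4.243 = 1.315.
z_β = 1.315 − 1.645 = -0.330.
Power = Φ(-0.330) = 0.371.

power ≈ 0.37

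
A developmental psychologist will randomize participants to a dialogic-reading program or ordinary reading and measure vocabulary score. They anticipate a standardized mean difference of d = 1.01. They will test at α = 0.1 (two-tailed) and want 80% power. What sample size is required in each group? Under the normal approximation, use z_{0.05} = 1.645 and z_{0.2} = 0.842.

n = 13 per group

For two independent groups with equal n: n = 2·((z_{α/2} + z_β) / d)².
z_{α/2} + z_β = 1.645 + 0.842 = 2.487.
n = 2 × (2.487 / 1.01)² = 2 × 2.462² = 2 × 6.06 = 12.1.
Round up to the next whole participant.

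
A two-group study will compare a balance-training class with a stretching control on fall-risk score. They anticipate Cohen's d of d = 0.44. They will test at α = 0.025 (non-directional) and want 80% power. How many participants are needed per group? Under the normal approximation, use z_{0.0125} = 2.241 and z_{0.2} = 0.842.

n = 99 per group

For two independent groups with equal n: n = 2·((z_{α/2} + z_β) / d)².
z_{α/2} + z_β = 2.241 + 0.842 = 3.083.
n = 2 × (3.083 / 0.44)² = 2 × 7.007² = 2 × 49.10 = 98.2.
Round up to the next whole participant.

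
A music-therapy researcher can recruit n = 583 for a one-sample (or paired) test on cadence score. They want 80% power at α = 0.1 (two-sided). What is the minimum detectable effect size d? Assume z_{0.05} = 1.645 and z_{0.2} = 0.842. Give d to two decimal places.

For a single sample (or paired design) of n = 583: d_min = (z_{α/2} + z_β)/√n.
z-sum = 1.645 + 0.842 = 2.487.
d_min = 2.487 / √583 = 2.487 / 24.145 = 0.103.

d_min ≈ 0.10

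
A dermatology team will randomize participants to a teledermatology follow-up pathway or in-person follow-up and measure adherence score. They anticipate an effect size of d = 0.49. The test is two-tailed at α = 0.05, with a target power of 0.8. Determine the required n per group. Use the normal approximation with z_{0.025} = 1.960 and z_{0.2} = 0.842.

For two independent groups with equal n: n = 2·((z_{α/2} + z_β) / d)².
z_{α/2} + z_β = 1.960 + 0.842 = 2.802.
n = 2 × (2.802 / 0.49)² = 2 × 5.718² = 2 × 32.70 = 65.4.
Round up to the next whole participant.

n = 66 per group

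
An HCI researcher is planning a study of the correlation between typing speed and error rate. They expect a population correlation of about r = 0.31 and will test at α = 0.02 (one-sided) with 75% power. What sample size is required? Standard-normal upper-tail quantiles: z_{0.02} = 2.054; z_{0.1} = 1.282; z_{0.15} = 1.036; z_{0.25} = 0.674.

Fisher's z: C = ½·ln((1+r)/(1−r)) = ½·ln(1.8986) = 0.3205.
n = ((z_{α} + z_β)/C)² + 3.
(2.054 + 0.674) / 0.3205 = 2.728 / 0.3205 = 8.512.
n = 8.512² + 3 = 72.45 + 3 = 75.4.
Round up.

n = 76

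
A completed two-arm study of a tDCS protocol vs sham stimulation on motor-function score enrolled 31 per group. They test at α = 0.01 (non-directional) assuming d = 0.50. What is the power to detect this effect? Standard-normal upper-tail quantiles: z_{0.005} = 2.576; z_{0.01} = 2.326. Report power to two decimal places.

For two equal groups, power = Φ(d·√(n/2) − z_{α/2}).
d·√(n/2) = 0.50 × √(31/2) = 0.50 × 3.937 = 1.969.
z_β = 1.969 − 2.576 = -0.607.
Power = Φ(-0.607) = 0.272.

power ≈ 0.27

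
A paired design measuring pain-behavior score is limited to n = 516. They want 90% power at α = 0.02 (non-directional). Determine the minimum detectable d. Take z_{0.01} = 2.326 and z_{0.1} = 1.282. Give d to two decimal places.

d_min ≈ 0.16

For a single sample (or paired design) of n = 516: d_min = (z_{α/2} + z_β)/√n.
z-sum = 2.326 + 1.282 = 3.608.
d_min = 3.608 / √516 = 3.608 / 22.716 = 0.159.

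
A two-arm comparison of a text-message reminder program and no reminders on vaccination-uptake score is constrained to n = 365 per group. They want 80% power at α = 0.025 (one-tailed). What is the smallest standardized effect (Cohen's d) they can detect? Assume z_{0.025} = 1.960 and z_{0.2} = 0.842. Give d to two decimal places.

d_min ≈ 0.21

For two independent groups of n = 365 each: d_min = (z_{α} + z_β)·√(2/n).
z-sum = 1.960 + 0.842 = 2.802.
d_min = 2.802 × √(2/365) = 2.802 × 0.0740 = 0.207.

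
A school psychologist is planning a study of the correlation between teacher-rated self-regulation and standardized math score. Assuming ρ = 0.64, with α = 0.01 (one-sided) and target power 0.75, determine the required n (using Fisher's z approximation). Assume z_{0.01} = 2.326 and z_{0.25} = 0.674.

n = 19

Fisher's z: C = ½·ln((1+r)/(1−r)) = ½·ln(4.5556) = 0.7582.
n = ((z_{α} + z_β)/C)² + 3.
(2.326 + 0.674) / 0.7582 = 3.000 / 0.7582 = 3.957.
n = 3.957² + 3 = 15.66 + 3 = 18.7.
Round up.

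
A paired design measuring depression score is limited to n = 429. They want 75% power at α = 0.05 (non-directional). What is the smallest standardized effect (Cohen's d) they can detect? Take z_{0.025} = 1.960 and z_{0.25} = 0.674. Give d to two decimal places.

For a single sample (or paired design) of n = 429: d_min = (z_{α/2} + z_β)/√n.
z-sum = 1.960 + 0.674 = 2.634.
d_min = 2.634 / √429 = 2.634 / 20.712 = 0.127.

d_min ≈ 0.13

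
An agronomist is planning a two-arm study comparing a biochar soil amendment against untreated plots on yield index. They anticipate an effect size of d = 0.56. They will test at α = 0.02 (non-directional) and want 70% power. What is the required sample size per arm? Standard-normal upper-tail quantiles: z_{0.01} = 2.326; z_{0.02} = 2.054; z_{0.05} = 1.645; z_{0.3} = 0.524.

n = 52 per group

For two independent groups with equal n: n = 2·((z_{α/2} + z_β) / d)².
z_{α/2} + z_β = 2.326 + 0.524 = 2.850.
n = 2 × (2.850 / 0.56)² = 2 × 5.089² = 2 × 25.90 = 51.8.
Round up to the next whole participant.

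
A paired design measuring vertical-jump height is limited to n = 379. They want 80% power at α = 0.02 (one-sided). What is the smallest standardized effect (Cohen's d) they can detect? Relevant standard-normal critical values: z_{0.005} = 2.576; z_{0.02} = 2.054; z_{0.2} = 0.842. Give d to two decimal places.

For a single sample (or paired design) of n = 379: d_min = (z_{α} + z_β)/√n.
z-sum = 2.054 + 0.842 = 2.896.
d_min = 2.896 / √379 = 2.896 / 19.468 = 0.149.

d_min ≈ 0.15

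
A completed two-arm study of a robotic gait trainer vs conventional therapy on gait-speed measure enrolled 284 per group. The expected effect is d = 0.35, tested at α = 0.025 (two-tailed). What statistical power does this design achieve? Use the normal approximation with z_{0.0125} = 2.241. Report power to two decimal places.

For two equal groups, power = Φ(d·√(n/2) − z_{α/2}).
d·√(n/2) = 0.35 × √(284/2) = 0.35 × 11.916 = 4.171.
z_β = 4.171 − 2.241 = 1.930.
Power = Φ(1.930) = 0.973.

power ≈ 0.97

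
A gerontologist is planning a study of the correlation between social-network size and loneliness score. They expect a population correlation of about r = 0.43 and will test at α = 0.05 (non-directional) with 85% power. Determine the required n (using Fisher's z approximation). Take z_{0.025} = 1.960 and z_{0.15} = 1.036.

n = 46

Fisher's z: C = ½·ln((1+r)/(1−r)) = ½·ln(2.5088) = 0.4599.
n = ((z_{α/2} + z_β)/C)² + 3.
(1.960 + 1.036) / 0.4599 = 2.996 / 0.4599 = 6.514.
n = 6.514² + 3 = 42.44 + 3 = 45.4.
Round up.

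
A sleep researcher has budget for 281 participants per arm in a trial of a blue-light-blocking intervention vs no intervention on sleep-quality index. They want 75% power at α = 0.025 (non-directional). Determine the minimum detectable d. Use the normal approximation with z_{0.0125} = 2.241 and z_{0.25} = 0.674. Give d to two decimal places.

For two independent groups of n = 281 each: d_min = (z_{α/2} + z_β)·√(2/n).
z-sum = 2.241 + 0.674 = 2.915.
d_min = 2.915 × √(2/281) = 2.915 × 0.0844 = 0.246.

d_min ≈ 0.25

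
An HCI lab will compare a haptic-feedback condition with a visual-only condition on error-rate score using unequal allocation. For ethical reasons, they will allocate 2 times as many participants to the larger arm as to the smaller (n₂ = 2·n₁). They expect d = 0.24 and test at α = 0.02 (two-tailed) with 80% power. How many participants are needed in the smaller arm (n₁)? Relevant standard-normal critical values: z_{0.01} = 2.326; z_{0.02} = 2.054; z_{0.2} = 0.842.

With allocation ratio k = n₂/n₁ = 2, Var(x̄₁−x̄₂) = σ²(1/n₁ + 1/(k·n₁)) = σ²·(k+1)/(k·n₁).
So n₁ = (1 + 1/k)·((z_{α/2} + z_β)/d)² = 1.500 × (3.168/0.24)².
n₁ = 1.500 × 174.24 = 261.4.
Round up: n₁ = 262, giving n₂ = 2 × 262 = 524.

n₁ = 262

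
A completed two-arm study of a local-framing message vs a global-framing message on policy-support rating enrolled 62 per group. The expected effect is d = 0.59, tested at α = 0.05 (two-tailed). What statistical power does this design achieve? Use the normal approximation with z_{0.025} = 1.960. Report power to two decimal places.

power ≈ 0.91

For two equal groups, power = Φ(d·√(n/2) − z_{α/2}).
d·√(n/2) = 0.59 × √(62/2) = 0.59 × 5.568 = 3.285.
z_β = 3.285 − 1.960 = 1.325.
Power = Φ(1.325) = 0.907.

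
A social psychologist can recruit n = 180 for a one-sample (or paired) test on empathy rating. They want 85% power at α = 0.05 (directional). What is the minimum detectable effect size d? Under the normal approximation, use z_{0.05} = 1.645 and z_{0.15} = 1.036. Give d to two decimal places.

For a single sample (or paired design) of n = 180: d_min = (z_{α} + z_β)/√n.
z-sum = 1.645 + 1.036 = 2.681.
d_min = 2.681 / √180 = 2.681 / 13.416 = 0.200.

d_min ≈ 0.20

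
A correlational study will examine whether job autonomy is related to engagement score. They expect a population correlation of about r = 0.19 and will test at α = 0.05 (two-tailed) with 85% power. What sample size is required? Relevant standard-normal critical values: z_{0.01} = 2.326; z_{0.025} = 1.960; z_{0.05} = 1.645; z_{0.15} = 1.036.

Fisher's z: C = ½·ln((1+r)/(1−r)) = ½·ln(1.4691) = 0.1923.
n = ((z_{α/2} + z_β)/C)² + 3.
(1.960 + 1.036) / 0.1923 = 2.996 / 0.1923 = 15.580.
n = 15.580² + 3 = 242.73 + 3 = 245.7.
Round up.

n = 246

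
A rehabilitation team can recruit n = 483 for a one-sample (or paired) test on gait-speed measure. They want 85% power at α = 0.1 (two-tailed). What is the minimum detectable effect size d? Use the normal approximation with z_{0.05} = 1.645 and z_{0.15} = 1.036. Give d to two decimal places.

For a single sample (or paired design) of n = 483: d_min = (z_{α/2} + z_β)/√n.
z-sum = 1.645 + 1.036 = 2.681.
d_min = 2.681 / √483 = 2.681 / 21.977 = 0.122.

d_min ≈ 0.12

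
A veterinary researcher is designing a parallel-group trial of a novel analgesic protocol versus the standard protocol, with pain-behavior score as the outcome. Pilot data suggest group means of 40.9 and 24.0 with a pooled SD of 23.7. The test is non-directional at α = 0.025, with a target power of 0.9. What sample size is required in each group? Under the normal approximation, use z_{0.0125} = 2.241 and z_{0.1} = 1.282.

n = 49 per group

Cohen's d = |M₁ − M₂| / SD_pooled = |40.9 − 24.0| / 23.7 = 16.9 / 23.7 = 0.713.
For two independent groups with equal n: n = 2·((z_{α/2} + z_β) / d)².
z_{α/2} + z_β = 2.241 + 1.282 = 3.523.
n = 2 × (3.523 / 0.713)² = 2 × 4.941² = 2 × 24.41 = 48.8.
Round up to the next whole participant.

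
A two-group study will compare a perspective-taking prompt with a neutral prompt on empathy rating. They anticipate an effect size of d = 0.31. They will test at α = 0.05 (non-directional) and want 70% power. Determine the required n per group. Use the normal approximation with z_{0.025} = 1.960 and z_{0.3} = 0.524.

For two independent groups with equal n: n = 2·((z_{α/2} + z_β) / d)².
z_{α/2} + z_β = 1.960 + 0.524 = 2.484.
n = 2 × (2.484 / 0.31)² = 2 × 8.013² = 2 × 64.21 = 128.4.
Round up to the next whole participant.

n = 129 per group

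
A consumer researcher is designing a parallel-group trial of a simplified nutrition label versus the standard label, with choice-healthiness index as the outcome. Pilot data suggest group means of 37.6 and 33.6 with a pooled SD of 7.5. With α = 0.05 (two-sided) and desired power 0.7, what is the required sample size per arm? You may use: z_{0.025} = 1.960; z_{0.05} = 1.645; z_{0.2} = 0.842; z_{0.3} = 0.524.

Cohen's d = |M₁ − M₂| / SD_pooled = |37.6 − 33.6| / 7.5 = 4.0 / 7.5 = 0.533.
For two independent groups with equal n: n = 2·((z_{α/2} + z_β) / d)².
z_{α/2} + z_β = 1.960 + 0.524 = 2.484.
n = 2 × (2.484 / 0.533)² = 2 × 4.660² = 2 × 21.72 = 43.4.
Round up to the next whole participant.

n = 44 per group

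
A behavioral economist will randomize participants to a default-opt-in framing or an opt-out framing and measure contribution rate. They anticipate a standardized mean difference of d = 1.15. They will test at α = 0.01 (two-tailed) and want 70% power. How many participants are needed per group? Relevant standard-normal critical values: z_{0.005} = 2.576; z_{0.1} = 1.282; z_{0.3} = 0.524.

n = 15 per group

For two independent groups with equal n: n = 2·((z_{α/2} + z_β) / d)².
z_{α/2} + z_β = 2.576 + 0.524 = 3.100.
n = 2 × (3.100 / 1.15)² = 2 × 2.696² = 2 × 7.27 = 14.5.
Round up to the next whole participant.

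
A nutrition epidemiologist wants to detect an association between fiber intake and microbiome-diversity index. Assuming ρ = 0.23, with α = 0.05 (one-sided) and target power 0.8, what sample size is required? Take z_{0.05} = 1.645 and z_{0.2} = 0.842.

n = 116

Fisher's z: C = ½·ln((1+r)/(1−r)) = ½·ln(1.5974) = 0.2342.
n = ((z_{α} + z_β)/C)² + 3.
(1.645 + 0.842) / 0.2342 = 2.487 / 0.2342 = 10.619.
n = 10.619² + 3 = 112.77 + 3 = 115.8.
Round up.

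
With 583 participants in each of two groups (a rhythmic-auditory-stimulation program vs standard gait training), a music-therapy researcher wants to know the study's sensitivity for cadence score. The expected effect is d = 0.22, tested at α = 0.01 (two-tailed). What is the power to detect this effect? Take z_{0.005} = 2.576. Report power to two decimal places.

For two equal groups, power = Φ(d·√(n/2) − z_{α/2}).
d·√(n/2) = 0.22 × √(583/2) = 0.22 × 17.073 = 3.756.
z_β = 3.756 − 2.576 = 1.180.
Power = Φ(1.180) = 0.881.

power ≈ 0.88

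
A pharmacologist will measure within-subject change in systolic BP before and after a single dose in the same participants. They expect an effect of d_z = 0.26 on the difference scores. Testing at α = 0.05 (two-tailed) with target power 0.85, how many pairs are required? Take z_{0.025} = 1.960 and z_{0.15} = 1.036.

n = 133 pairs

For a paired (one-sample on differences) test: n = ((z_{α/2} + z_β) / d)².
z_{α/2} + z_β = 1.960 + 1.036 = 2.996.
n = (2.996 / 0.26)² = 11.523² = 132.78.
Round up.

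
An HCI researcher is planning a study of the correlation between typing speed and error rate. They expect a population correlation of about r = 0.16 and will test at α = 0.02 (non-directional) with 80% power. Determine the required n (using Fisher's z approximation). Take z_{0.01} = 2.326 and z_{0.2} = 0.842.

Fisher's z: C = ½·ln((1+r)/(1−r)) = ½·ln(1.3810) = 0.1614.
n = ((z_{α/2} + z_β)/C)² + 3.
(2.326 + 0.842) / 0.1614 = 3.168 / 0.1614 = 19.628.
n = 19.628² + 3 = 385.27 + 3 = 388.3.
Round up.

n = 389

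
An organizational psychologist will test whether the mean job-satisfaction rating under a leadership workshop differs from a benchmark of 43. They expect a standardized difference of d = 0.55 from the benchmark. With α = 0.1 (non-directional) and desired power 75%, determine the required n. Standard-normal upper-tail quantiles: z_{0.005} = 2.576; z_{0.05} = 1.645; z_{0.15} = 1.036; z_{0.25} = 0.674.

For a one-sample test: n = ((z_{α/2} + z_β) / d)².
z_{α/2} + z_β = 1.645 + 0.674 = 2.319.
n = (2.319 / 0.55)² = 4.216² = 17.78.
Round up.

n = 18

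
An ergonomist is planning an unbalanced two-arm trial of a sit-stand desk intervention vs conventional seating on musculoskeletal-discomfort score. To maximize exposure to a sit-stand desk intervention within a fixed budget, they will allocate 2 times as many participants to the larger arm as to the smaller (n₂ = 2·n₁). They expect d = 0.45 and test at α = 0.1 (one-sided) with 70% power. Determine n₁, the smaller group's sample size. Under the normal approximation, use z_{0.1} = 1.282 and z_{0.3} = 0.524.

With allocation ratio k = n₂/n₁ = 2, Var(x̄₁−x̄₂) = σ²(1/n₁ + 1/(k·n₁)) = σ²·(k+1)/(k·n₁).
So n₁ = (1 + 1/k)·((z_{α} + z_β)/d)² = 1.500 × (1.806/0.45)².
n₁ = 1.500 × 16.11 = 24.2.
Round up: n₁ = 25, giving n₂ = 2 × 25 = 50.

n₁ = 25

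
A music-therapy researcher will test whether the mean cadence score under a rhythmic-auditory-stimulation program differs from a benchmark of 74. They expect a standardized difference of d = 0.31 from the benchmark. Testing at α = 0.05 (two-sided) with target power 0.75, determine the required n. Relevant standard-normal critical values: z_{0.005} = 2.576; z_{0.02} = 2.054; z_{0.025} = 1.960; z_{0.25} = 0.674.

n = 73

For a one-sample test: n = ((z_{α/2} + z_β) / d)².
z_{α/2} + z_β = 1.960 + 0.674 = 2.634.
n = (2.634 / 0.31)² = 8.497² = 72.20.
Round up.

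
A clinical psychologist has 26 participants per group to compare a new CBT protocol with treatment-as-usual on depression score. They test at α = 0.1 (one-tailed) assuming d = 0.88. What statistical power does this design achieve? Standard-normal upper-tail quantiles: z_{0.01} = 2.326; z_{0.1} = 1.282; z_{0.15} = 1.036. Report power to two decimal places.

For two equal groups, power = Φ(d·√(n/2) − z_{α}).
d·√(n/2) = 0.88 × √(26/2) = 0.88 × 3.606 = 3.173.
z_β = 3.173 − 1.282 = 1.891.
Power = Φ(1.891) = 0.971.

power ≈ 0.97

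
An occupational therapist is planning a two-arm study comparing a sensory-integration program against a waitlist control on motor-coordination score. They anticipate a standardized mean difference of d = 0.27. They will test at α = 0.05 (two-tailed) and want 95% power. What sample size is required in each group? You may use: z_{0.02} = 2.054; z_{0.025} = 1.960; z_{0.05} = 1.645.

For two independent groups with equal n: n = 2·((z_{α/2} + z_β) / d)².
z_{α/2} + z_β = 1.960 + 1.645 = 3.605.
n = 2 × (3.605 / 0.27)² = 2 × 13.352² = 2 × 178.27 = 356.5.
Round up to the next whole participant.

n = 357 per group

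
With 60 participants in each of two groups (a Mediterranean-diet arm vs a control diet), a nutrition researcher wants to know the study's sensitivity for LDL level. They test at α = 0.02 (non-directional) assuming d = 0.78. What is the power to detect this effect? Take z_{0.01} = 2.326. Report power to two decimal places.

For two equal groups, power = Φ(d·√(n/2) − z_{α/2}).
d·√(n/2) = 0.78 × √(60/2) = 0.78 × 5.477 = 4.272.
z_β = 4.272 − 2.326 = 1.946.
Power = Φ(1.946) = 0.974.

power ≈ 0.97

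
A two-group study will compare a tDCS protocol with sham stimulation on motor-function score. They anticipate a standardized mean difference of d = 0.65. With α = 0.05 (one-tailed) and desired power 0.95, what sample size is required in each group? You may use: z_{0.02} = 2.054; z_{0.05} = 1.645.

For two independent groups with equal n: n = 2·((z_{α} + z_β) / d)².
z_{α} + z_β = 1.645 + 1.645 = 3.290.
n = 2 × (3.290 / 0.65)² = 2 × 5.062² = 2 × 25.62 = 51.2.
Round up to the next whole participant.

n = 52 per group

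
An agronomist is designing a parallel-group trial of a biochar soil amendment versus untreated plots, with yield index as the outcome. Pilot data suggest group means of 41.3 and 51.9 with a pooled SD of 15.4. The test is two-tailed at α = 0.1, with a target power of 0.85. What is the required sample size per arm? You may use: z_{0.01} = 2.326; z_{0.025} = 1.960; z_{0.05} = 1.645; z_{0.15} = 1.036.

n = 31 per group

Cohen's d = |M₁ − M₂| / SD_pooled = |41.3 − 51.9| / 15.4 = 10.6 / 15.4 = 0.688.
For two independent groups with equal n: n = 2·((z_{α/2} + z_β) / d)².
z_{α/2} + z_β = 1.645 + 1.036 = 2.681.
n = 2 × (2.681 / 0.688)² = 2 × 3.897² = 2 × 15.19 = 30.4.
Round up to the next whole participant.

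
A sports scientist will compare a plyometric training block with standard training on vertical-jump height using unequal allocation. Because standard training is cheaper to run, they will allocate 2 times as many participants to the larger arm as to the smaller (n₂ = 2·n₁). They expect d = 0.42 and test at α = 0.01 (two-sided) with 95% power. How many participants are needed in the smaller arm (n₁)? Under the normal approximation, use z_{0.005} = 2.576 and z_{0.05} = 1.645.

n₁ = 152

With allocation ratio k = n₂/n₁ = 2, Var(x̄₁−x̄₂) = σ²(1/n₁ + 1/(k·n₁)) = σ²·(k+1)/(k·n₁).
So n₁ = (1 + 1/k)·((z_{α/2} + z_β)/d)² = 1.500 × (4.221/0.42)².
n₁ = 1.500 × 101.00 = 151.5.
Round up: n₁ = 152, giving n₂ = 2 × 152 = 304.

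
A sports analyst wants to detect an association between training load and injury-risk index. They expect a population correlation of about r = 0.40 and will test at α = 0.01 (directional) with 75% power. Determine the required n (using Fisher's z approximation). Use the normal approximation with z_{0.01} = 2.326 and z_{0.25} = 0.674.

Fisher's z: C = ½·ln((1+r)/(1−r)) = ½·ln(2.3333) = 0.4236.
n = ((z_{α} + z_β)/C)² + 3.
(2.326 + 0.674) / 0.4236 = 3.000 / 0.4236 = 7.082.
n = 7.082² + 3 = 50.16 + 3 = 53.2.
Round up.

n = 54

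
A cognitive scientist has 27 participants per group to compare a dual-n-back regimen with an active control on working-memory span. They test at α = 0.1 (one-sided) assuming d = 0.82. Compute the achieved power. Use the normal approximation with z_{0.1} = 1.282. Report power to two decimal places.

power ≈ 0.96

For two equal groups, power = Φ(d·√(n/2) − z_{α}).
d·√(n/2) = 0.82 × √(27/2) = 0.82 × 3.674 = 3.013.
z_β = 3.013 − 1.282 = 1.731.
Power = Φ(1.731) = 0.958.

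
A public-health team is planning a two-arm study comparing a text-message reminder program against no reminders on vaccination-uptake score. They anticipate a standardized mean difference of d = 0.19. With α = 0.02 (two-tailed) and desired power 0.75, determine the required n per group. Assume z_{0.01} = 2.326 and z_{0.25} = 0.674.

For two independent groups with equal n: n = 2·((z_{α/2} + z_β) / d)².
z_{α/2} + z_β = 2.326 + 0.674 = 3.000.
n = 2 × (3.000 / 0.19)² = 2 × 15.789² = 2 × 249.31 = 498.6.
Round up to the next whole participant.

n = 499 per group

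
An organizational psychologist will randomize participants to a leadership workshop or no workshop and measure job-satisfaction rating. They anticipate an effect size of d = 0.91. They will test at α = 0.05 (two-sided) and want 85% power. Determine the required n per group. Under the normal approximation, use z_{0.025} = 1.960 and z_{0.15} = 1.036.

For two independent groups with equal n: n = 2·((z_{α/2} + z_β) / d)².
z_{α/2} + z_β = 1.960 + 1.036 = 2.996.
n = 2 × (2.996 / 0.91)² = 2 × 3.292² = 2 × 10.84 = 21.7.
Round up to the next whole participant.

n = 22 per group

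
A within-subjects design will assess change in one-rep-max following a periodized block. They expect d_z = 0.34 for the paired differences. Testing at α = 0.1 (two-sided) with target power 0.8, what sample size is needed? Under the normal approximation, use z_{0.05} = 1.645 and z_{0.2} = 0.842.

For a paired (one-sample on differences) test: n = ((z_{α/2} + z_β) / d)².
z_{α/2} + z_β = 1.645 + 0.842 = 2.487.
n = (2.487 / 0.34)² = 7.315² = 53.50.
Round up.

n = 54 pairs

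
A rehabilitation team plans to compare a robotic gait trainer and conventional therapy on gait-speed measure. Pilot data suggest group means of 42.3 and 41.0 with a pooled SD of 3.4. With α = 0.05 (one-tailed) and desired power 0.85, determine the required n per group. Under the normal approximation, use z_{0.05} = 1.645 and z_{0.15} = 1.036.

Cohen's d = |M₁ − M₂| / SD_pooled = |42.3 − 41.0| / 3.4 = 1.3 / 3.4 = 0.382.
For two independent groups with equal n: n = 2·((z_{α} + z_β) / d)².
z_{α} + z_β = 1.645 + 1.036 = 2.681.
n = 2 × (2.681 / 0.382)² = 2 × 7.018² = 2 × 49.26 = 98.5.
Round up to the next whole participant.

n = 99 per group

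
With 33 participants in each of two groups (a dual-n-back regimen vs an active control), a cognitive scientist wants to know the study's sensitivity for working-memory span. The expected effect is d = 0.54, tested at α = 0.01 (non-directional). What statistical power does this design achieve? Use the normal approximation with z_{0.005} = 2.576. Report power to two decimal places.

power ≈ 0.35

For two equal groups, power = Φ(d·√(n/2) − z_{α/2}).
d·√(n/2) = 0.54 × √(33/2) = 0.54 × 4.062 = 2.193.
z_β = 2.193 − 2.576 = -0.383.
Power = Φ(-0.383) = 0.351.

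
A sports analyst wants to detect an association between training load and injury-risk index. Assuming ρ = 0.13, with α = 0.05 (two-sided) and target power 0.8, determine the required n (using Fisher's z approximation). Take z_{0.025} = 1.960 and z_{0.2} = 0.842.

Fisher's z: C = ½·ln((1+r)/(1−r)) = ½·ln(1.2989) = 0.1307.
n = ((z_{α/2} + z_β)/C)² + 3.
(1.960 + 0.842) / 0.1307 = 2.802 / 0.1307 = 21.438.
n = 21.438² + 3 = 459.61 + 3 = 462.6.
Round up.

n = 463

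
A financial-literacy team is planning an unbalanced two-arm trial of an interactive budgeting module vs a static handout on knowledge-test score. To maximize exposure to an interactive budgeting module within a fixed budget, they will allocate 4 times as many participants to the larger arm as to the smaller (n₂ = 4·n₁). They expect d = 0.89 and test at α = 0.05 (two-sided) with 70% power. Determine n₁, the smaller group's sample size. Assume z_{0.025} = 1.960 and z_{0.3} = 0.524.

n₁ = 10

With allocation ratio k = n₂/n₁ = 4, Var(x̄₁−x̄₂) = σ²(1/n₁ + 1/(k·n₁)) = σ²·(k+1)/(k·n₁).
So n₁ = (1 + 1/k)·((z_{α/2} + z_β)/d)² = 1.250 × (2.484/0.89)².
n₁ = 1.250 × 7.79 = 9.7.
Round up: n₁ = 10, giving n₂ = 4 × 10 = 40.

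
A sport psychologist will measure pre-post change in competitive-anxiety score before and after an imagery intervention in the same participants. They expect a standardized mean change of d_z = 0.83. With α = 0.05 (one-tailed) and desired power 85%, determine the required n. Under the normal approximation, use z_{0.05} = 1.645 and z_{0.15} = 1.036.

n = 11 pairs

For a paired (one-sample on differences) test: n = ((z_{α} + z_β) / d)².
z_{α} + z_β = 1.645 + 1.036 = 2.681.
n = (2.681 / 0.83)² = 3.230² = 10.43.
Round up.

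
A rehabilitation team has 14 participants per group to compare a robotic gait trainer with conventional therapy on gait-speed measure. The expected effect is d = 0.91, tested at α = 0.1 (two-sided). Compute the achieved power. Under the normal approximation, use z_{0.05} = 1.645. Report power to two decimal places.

For two equal groups, power = Φ(d·√(n/2) − z_{α/2}).
d·√(n/2) = 0.91 × √(14/2) = 0.91 × 2.646 = 2.408.
z_β = 2.408 − 1.645 = 0.763.
Power = Φ(0.763) = 0.777.

power ≈ 0.78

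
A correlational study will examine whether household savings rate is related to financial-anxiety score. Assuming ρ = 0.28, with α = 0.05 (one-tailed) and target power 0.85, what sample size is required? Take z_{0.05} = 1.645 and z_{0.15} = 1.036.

n = 90

Fisher's z: C = ½·ln((1+r)/(1−r)) = ½·ln(1.7778) = 0.2877.
n = ((z_{α} + z_β)/C)² + 3.
(1.645 + 1.036) / 0.2877 = 2.681 / 0.2877 = 9.319.
n = 9.319² + 3 = 86.84 + 3 = 89.8.
Round up.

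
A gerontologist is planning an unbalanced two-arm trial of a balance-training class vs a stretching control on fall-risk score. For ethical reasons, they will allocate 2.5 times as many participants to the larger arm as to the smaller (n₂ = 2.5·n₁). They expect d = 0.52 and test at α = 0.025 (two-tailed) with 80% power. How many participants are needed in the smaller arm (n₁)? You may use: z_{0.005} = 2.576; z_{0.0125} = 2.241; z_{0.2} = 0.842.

With allocation ratio k = n₂/n₁ = 2.5, Var(x̄₁−x̄₂) = σ²(1/n₁ + 1/(k·n₁)) = σ²·(k+1)/(k·n₁).
So n₁ = (1 + 1/k)·((z_{α/2} + z_β)/d)² = 1.400 × (3.083/0.52)².
n₁ = 1.400 × 35.15 = 49.2.
Round up: n₁ = 50, giving n₂ = 2.5 × 50 = 125.

n₁ = 50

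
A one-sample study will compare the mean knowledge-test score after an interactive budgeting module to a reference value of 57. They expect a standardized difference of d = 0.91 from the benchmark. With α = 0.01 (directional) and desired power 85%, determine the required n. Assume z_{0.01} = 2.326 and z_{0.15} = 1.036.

For a one-sample test: n = ((z_{α} + z_β) / d)².
z_{α} + z_β = 2.326 + 1.036 = 3.362.
n = (3.362 / 0.91)² = 3.695² = 13.65.
Round up.

n = 14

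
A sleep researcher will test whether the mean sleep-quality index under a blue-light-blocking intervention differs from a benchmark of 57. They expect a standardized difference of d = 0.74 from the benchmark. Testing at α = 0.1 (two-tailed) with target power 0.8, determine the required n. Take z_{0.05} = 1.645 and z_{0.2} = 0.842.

For a one-sample test: n = ((z_{α/2} + z_β) / d)².
z_{α/2} + z_β = 1.645 + 0.842 = 2.487.
n = (2.487 / 0.74)² = 3.361² = 11.30.
Round up.

n = 12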